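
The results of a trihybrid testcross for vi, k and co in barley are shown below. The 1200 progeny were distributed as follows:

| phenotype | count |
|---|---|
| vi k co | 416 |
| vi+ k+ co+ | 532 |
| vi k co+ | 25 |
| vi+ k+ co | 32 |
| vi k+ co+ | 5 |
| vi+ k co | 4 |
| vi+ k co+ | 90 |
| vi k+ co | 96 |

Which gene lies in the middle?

The two most frequent reciprocal classes, vi k co and vi+ k+ co+, are the parental types, so the F1 was vi k co / vi+ k+ co+.
The two rarest classes, vi+ k co and vi k+ co+, are the double crossovers. Comparing them with the parentals, only the vi allele has switched, so vi is the middle locus and the order is co – vi – k.

vi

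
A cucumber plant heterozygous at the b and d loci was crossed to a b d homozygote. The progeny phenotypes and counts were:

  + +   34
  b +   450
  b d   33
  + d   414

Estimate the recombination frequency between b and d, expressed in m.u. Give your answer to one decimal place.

7.2 m.u.

The two most frequent classes, + d (414) and b + (450), are the parental types, so the F1 was + d / b +.
The recombinant classes are + + and b d: 34 + 33 = 67.
Recombination frequency = 67/931 = 0.0720 ≈ 7.2%, i.e. 7.2 m.u.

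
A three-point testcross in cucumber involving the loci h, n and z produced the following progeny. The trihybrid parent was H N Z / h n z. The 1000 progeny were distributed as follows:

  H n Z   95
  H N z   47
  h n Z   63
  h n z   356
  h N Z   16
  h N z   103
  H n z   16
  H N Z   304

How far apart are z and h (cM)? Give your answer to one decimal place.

14.2 cM

The two rarest classes, h N Z and H n z, are the double crossovers. Comparing them with the parentals, only the h allele has switched, so h is the middle locus and the order is z – h – n.
Crossovers in the z–h interval produce the single-crossover classes H N z and h n Z (47 + 63 = 110) plus the double crossovers (32).
RF(z–h) = (110 + 32) / 1000 = 142/1000 = 0.1420 → 14.2 cM.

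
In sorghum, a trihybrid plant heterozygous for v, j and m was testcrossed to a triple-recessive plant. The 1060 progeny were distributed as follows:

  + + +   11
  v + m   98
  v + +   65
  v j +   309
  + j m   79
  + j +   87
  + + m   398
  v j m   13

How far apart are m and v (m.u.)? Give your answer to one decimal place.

The two most frequent reciprocal classes, + + m and v j +, are the parental types, so the F1 was + + m / v j +.
The two rarest classes, + + + and v j m, are the double crossovers. Comparing them with the parentals, only the m allele has switched, so m is the middle locus and the order is v – m – j.
Crossovers in the v–m interval produce the single-crossover classes v + m and + j + (98 + 87 = 185) plus the double crossovers (24).
RF(v–m) = (185 + 24) / 1060 = 209/1060 = 0.1972 → 19.7 m.u.

19.7 m.u.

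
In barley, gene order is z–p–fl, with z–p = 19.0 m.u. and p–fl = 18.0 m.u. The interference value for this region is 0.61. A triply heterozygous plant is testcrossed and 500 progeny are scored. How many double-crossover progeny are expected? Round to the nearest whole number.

7

Map distances give recombination frequencies of 0.190 and 0.180 for the two intervals.
With interference 0.61 (so coincidence = 0.39), expected double-crossover frequency = 0.190 × 0.180 × 0.39 = 0.01334.
Expected number = 0.01334 × 500 = 6.67 ≈ 7.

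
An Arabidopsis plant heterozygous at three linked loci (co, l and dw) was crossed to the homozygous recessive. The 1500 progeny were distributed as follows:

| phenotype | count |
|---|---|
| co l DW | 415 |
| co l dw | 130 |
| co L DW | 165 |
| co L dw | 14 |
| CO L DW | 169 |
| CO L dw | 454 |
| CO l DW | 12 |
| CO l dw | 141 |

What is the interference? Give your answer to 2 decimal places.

The two most frequent reciprocal classes, CO L dw and co l DW, are the parental types, so the F1 was CO L dw / co l DW.
The two rarest classes, co L dw and CO l DW, are the double crossovers. Comparing them with the parentals, only the co allele has switched, so co is the middle locus and the order is l – co – dw.
l–co: (306 + 26)/1500 = 0.2213; co–dw: (299 + 26)/1500 = 0.2167.
Expected DCO frequency = 0.2213 × 0.2167 ≈ 0.04796; observed = 26/1500 ≈ 0.01733.
Coefficient of coincidence = 0.01733/0.04796 ≈ 0.36; interference = 1 − 0.36 = 0.64.

0.64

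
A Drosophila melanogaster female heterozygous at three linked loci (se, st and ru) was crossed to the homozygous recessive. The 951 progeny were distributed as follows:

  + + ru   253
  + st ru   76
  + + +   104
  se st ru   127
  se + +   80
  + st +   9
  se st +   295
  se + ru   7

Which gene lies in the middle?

The two most frequent reciprocal classes, se st + and + + ru, are the parental types, so the F1 was se st + / + + ru.
The two rarest classes, + st + and se + ru, are the double crossovers. Comparing them with the parentals, only the se allele has switched, so se is the middle locus and the order is ru – se – st.

se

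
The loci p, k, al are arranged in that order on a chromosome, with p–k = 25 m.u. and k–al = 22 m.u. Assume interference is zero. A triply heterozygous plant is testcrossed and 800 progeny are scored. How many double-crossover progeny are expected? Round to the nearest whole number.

Map distances give recombination frequencies of 0.250 and 0.220 for the two intervals.
With no interference, expected double-crossover frequency = 0.250 × 0.220 = 0.05500.
Expected number = 0.05500 × 800 = 44.00 ≈ 44.

44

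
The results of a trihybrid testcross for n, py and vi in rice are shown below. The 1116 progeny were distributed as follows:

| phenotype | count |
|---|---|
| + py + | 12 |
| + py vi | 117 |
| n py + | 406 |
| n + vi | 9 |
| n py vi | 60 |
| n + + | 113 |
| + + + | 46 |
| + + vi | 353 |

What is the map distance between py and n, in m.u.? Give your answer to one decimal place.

The two most frequent reciprocal classes, n py + and + + vi, are the parental types, so the F1 was n py + / + + vi.
The two rarest classes, + py + and n + vi, are the double crossovers. Comparing them with the parentals, only the n allele has switched, so n is the middle locus and the order is py – n – vi.
Crossovers in the py–n interval produce the single-crossover classes n + + and + py vi (113 + 117 = 230) plus the double crossovers (21).
RF(py–n) = (230 + 21) / 1116 = 251/1116 = 0.2249 → 22.5 m.u.

22.5 m.u.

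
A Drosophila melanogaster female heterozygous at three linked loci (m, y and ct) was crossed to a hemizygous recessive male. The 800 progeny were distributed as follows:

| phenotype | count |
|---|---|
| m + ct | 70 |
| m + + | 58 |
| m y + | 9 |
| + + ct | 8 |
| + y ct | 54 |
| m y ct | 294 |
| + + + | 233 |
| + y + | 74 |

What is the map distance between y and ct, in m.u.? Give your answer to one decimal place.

The two most frequent reciprocal classes, m y ct and + + +, are the parental types, so the F1 was m y ct / + + +.
The two rarest classes, m y + and + + ct, are the double crossovers. Comparing them with the parentals, only the ct allele has switched, so ct is the middle locus and the order is y – ct – m.
Crossovers in the y–ct interval produce the single-crossover classes m + ct and + y + (70 + 74 = 144) plus the double crossovers (17).
RF(y–ct) = (144 + 17) / 800 = 161/800 = 0.2013 → 20.1 m.u.

20.1 m.u.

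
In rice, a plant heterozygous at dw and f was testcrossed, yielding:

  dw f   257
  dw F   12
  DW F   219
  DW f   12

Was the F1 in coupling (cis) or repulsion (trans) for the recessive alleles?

cis

The two most frequent classes are DW F (219) and dw f (257); these are the parental (non-recombinant) types.
So the F1 carried DW F on one chromosome and dw f on the other — the recessive alleles are on the same chromosome (cis / coupling).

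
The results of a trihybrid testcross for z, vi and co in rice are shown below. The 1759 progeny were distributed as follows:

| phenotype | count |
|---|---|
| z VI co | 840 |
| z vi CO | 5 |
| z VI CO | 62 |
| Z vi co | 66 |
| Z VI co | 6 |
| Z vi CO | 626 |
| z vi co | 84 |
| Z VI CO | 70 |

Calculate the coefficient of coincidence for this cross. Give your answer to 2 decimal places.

The two most frequent reciprocal classes, z VI co and Z vi CO, are the parental types, so the F1 was z VI co / Z vi CO.
The two rarest classes, Z VI co and z vi CO, are the double crossovers. Comparing them with the parentals, only the z allele has switched, so z is the middle locus and the order is co – z – vi.
co–z: (128 + 11)/1759 = 0.0790; z–vi: (154 + 11)/1759 = 0.0938.
Expected DCO frequency = 0.0790 × 0.0938 ≈ 0.00741; observed = 11/1759 ≈ 0.00625.
Coefficient of coincidence = 0.00625/0.00741 ≈ 0.84.

0.84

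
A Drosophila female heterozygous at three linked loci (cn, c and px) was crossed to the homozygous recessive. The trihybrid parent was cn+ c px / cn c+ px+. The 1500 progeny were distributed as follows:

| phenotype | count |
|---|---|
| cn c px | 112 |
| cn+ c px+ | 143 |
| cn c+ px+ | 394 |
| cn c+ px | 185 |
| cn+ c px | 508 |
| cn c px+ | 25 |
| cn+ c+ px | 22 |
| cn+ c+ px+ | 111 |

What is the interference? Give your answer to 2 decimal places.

0.30

The two rarest classes, cn+ c+ px and cn c px+, are the double crossovers. Comparing them with the parentals, only the c allele has switched, so c is the middle locus and the order is cn – c – px.
cn–c: (223 + 47)/1500 = 0.1800; c–px: (328 + 47)/1500 = 0.2500.
Expected DCO frequency = 0.1800 × 0.2500 ≈ 0.04500; observed = 47/1500 ≈ 0.03133.
Coefficient of coincidence = 0.03133/0.04500 ≈ 0.70; interference = 1 − 0.70 = 0.30.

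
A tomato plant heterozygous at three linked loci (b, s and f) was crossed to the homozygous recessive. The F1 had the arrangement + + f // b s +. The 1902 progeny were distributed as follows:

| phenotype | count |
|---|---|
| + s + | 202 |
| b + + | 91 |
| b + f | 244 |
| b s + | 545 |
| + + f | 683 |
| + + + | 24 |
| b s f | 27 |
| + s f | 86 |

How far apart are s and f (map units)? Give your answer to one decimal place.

12.0 map units

The two rarest classes, + + + and b s f, are the double crossovers. Comparing them with the parentals, only the f allele has switched, so f is the middle locus and the order is s – f – b.
Crossovers in the s–f interval produce the single-crossover classes + s f and b + + (86 + 91 = 177) plus the double crossovers (51).
RF(s–f) = (177 + 51) / 1902 = 228/1902 = 0.1199 → 12.0 map units.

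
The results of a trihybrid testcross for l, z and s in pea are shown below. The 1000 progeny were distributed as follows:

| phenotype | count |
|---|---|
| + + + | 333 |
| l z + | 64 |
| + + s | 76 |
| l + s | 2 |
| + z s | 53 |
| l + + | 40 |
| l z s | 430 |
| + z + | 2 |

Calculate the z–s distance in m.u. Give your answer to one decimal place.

The two most frequent reciprocal classes, l z s and + + +, are the parental types, so the F1 was l z s / + + +.
The two rarest classes, l + s and + z +, are the double crossovers. Comparing them with the parentals, only the z allele has switched, so z is the middle locus and the order is s – z – l.
Crossovers in the s–z interval produce the single-crossover classes l z + and + + s (64 + 76 = 140) plus the double crossovers (4).
RF(s–z) = (140 + 4) / 1000 = 144/1000 = 0.1440 → 14.4 m.u.

14.4 m.u.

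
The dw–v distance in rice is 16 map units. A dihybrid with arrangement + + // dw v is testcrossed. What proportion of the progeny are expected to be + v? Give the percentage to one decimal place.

A map distance of 16 map units corresponds to a recombination frequency of 0.160.
The F1 is + + / dw v, so + v is a recombinant gamete class with expected frequency r/2 = 0.160/2 = 0.0800.
That is 0.0800 = 8.0% of the progeny.

8.0%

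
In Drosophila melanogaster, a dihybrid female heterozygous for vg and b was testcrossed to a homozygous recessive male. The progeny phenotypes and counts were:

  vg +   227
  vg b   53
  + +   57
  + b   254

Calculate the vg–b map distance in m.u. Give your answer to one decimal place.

The two most frequent classes, + b (254) and vg + (227), are the parental types, so the F1 was + b / vg +.
The recombinant classes are + + and vg b: 57 + 53 = 110.
Recombination frequency = 110/591 = 0.1861 ≈ 18.6%, i.e. 18.6 m.u.

18.6 m.u.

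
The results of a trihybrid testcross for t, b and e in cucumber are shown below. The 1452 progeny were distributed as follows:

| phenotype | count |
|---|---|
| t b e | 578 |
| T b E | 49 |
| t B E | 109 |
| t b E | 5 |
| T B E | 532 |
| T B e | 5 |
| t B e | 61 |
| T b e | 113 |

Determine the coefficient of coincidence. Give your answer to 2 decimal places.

0.52

The two most frequent reciprocal classes, t b e and T B E, are the parental types, so the F1 was t b e / T B E.
The two rarest classes, t b E and T B e, are the double crossovers. Comparing them with the parentals, only the e allele has switched, so e is the middle locus and the order is b – e – t.
b–e: (110 + 10)/1452 = 0.0826; e–t: (222 + 10)/1452 = 0.1598.
Expected DCO frequency = 0.0826 × 0.1598 ≈ 0.01320; observed = 10/1452 ≈ 0.00689.
Coefficient of coincidence = 0.00689/0.01320 ≈ 0.52.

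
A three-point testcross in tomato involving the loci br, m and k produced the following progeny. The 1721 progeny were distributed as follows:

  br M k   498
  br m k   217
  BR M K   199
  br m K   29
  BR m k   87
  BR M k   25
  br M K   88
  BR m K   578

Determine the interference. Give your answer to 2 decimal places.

0.14

The two most frequent reciprocal classes, BR m K and br M k, are the parental types, so the F1 was BR m K / br M k.
The two rarest classes, br m K and BR M k, are the double crossovers. Comparing them with the parentals, only the br allele has switched, so br is the middle locus and the order is k – br – m.
k–br: (175 + 54)/1721 = 0.1331; br–m: (416 + 54)/1721 = 0.2731.
Expected DCO frequency = 0.1331 × 0.2731 ≈ 0.03635; observed = 54/1721 ≈ 0.03138.
Coefficient of coincidence = 0.03138/0.03635 ≈ 0.86; interference = 1 − 0.86 = 0.14.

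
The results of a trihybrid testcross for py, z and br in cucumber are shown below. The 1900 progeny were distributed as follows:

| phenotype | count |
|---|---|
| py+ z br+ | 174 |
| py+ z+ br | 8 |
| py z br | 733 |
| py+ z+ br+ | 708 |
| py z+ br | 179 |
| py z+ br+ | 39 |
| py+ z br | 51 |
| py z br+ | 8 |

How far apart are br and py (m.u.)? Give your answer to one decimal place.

5.6 m.u.

The two most frequent reciprocal classes, py z br and py+ z+ br+, are the parental types, so the F1 was py z br / py+ z+ br+.
The two rarest classes, py z br+ and py+ z+ br, are the double crossovers. Comparing them with the parentals, only the br allele has switched, so br is the middle locus and the order is z – br – py.
Crossovers in the br–py interval produce the single-crossover classes py+ z br and py z+ br+ (51 + 39 = 90) plus the double crossovers (16).
RF(br–py) = (90 + 16) / 1900 = 106/1900 = 0.0558 → 5.6 m.u.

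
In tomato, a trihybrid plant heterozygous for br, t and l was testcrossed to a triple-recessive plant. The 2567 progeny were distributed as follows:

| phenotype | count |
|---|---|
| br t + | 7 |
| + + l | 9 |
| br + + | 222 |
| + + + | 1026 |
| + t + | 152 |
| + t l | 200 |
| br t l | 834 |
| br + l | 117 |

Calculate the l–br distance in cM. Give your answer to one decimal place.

17.1 cM

The two most frequent reciprocal classes, + + + and br t l, are the parental types, so the F1 was + + + / br t l.
The two rarest classes, + + l and br t +, are the double crossovers. Comparing them with the parentals, only the l allele has switched, so l is the middle locus and the order is t – l – br.
Crossovers in the l–br interval produce the single-crossover classes br + + and + t l (222 + 200 = 422) plus the double crossovers (16).
RF(l–br) = (422 + 16) / 2567 = 438/2567 = 0.1706 → 17.1 cM.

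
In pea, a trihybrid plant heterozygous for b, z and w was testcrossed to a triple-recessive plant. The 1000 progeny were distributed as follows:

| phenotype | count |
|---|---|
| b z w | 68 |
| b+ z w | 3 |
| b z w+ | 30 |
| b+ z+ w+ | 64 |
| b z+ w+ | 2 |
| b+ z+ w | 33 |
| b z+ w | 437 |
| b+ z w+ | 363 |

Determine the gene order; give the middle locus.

w

The two most frequent reciprocal classes, b+ z w+ and b z+ w, are the parental types, so the F1 was b+ z w+ / b z+ w.
The two rarest classes, b+ z w and b z+ w+, are the double crossovers. Comparing them with the parentals, only the w allele has switched, so w is the middle locus and the order is z – w – b.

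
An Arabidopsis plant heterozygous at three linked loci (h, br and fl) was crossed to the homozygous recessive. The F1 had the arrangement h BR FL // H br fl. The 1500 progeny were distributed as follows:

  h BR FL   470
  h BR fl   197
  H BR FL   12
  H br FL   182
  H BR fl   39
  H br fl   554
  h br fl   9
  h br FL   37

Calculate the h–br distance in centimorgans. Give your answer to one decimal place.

The two rarest classes, H BR FL and h br fl, are the double crossovers. Comparing them with the parentals, only the h allele has switched, so h is the middle locus and the order is br – h – fl.
Crossovers in the br–h interval produce the single-crossover classes h br FL and H BR fl (37 + 39 = 76) plus the double crossovers (21).
RF(br–h) = (76 + 21) / 1500 = 97/1500 = 0.0647 → 6.5 centimorgans.

6.5 centimorgans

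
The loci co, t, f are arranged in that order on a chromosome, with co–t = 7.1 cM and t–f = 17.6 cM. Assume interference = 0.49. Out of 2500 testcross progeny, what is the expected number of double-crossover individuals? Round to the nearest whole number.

16

Map distances give recombination frequencies of 0.071 and 0.176 for the two intervals.
With interference 0.49 (so coincidence = 0.51), expected double-crossover frequency = 0.071 × 0.176 × 0.51 = 0.00637.
Expected number = 0.00637 × 2500 = 15.93 ≈ 16.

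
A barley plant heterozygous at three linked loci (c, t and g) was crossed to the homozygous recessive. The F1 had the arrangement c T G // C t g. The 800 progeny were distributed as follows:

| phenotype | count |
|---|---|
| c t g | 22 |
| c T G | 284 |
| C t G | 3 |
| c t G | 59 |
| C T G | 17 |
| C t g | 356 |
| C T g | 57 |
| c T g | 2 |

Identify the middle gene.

g

The two rarest classes, c T g and C t G, are the double crossovers. Comparing them with the parentals, only the g allele has switched, so g is the middle locus and the order is c – g – t.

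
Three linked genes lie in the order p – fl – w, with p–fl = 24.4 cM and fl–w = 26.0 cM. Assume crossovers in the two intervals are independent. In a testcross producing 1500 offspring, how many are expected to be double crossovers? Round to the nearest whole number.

95

Map distances give recombination frequencies of 0.244 and 0.260 for the two intervals.
With no interference, expected double-crossover frequency = 0.244 × 0.260 = 0.06344.
Expected number = 0.06344 × 1500 = 95.16 ≈ 95.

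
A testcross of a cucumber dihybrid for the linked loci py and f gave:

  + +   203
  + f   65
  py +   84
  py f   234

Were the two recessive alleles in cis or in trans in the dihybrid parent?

cis

The two most frequent classes are + + (203) and py f (234); these are the parental (non-recombinant) types.
So the F1 carried + + on one chromosome and py f on the other — the recessive alleles are on the same chromosome (cis / coupling).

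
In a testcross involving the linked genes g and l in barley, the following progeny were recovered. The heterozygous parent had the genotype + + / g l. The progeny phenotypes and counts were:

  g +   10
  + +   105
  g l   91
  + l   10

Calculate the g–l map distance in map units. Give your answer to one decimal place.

The recombinant classes are + l and g +: 10 + 10 = 20.
Recombination frequency = 20/216 = 0.0926 ≈ 9.3%, i.e. 9.3 map units.

9.3 map units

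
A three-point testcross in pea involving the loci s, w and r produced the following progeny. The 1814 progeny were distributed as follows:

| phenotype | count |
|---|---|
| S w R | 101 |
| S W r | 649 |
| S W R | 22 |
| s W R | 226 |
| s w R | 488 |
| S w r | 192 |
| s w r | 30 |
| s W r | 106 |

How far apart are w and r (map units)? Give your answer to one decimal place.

25.9 map units

The two most frequent reciprocal classes, s w R and S W r, are the parental types, so the F1 was s w R / S W r.
The two rarest classes, s w r and S W R, are the double crossovers. Comparing them with the parentals, only the r allele has switched, so r is the middle locus and the order is w – r – s.
Crossovers in the w–r interval produce the single-crossover classes s W R and S w r (226 + 192 = 418) plus the double crossovers (52).
RF(w–r) = (418 + 52) / 1814 = 470/1814 = 0.2591 → 25.9 map units.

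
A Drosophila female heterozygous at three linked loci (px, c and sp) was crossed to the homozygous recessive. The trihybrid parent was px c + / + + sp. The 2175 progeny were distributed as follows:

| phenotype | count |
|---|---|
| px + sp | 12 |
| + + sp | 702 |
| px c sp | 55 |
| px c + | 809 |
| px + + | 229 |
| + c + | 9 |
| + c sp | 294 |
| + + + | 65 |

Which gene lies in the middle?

The two rarest classes, + c + and px + sp, are the double crossovers. Comparing them with the parentals, only the px allele has switched, so px is the middle locus and the order is c – px – sp.

px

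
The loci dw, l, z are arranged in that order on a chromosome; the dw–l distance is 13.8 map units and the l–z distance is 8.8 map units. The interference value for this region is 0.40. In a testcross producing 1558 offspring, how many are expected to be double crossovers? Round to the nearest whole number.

11

Map distances give recombination frequencies of 0.138 and 0.088 for the two intervals.
With interference 0.40 (so coincidence = 0.60), expected double-crossover frequency = 0.138 × 0.088 × 0.60 = 0.00729.
Expected number = 0.00729 × 1558 = 11.35 ≈ 11.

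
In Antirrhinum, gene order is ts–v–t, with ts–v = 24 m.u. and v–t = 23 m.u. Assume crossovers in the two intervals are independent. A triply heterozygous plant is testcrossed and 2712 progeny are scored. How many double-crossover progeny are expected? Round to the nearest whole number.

Map distances give recombination frequencies of 0.240 and 0.230 for the two intervals.
With no interference, expected double-crossover frequency = 0.240 × 0.230 = 0.05520.
Expected number = 0.05520 × 2712 = 149.70 ≈ 150.

150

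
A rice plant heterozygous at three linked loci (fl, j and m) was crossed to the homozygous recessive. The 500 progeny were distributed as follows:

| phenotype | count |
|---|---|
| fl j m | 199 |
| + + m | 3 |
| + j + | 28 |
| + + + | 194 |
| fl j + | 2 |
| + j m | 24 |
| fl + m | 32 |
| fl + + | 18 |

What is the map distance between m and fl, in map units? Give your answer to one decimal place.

9.4 map units

The two most frequent reciprocal classes, + + + and fl j m, are the parental types, so the F1 was + + + / fl j m.
The two rarest classes, + + m and fl j +, are the double crossovers. Comparing them with the parentals, only the m allele has switched, so m is the middle locus and the order is j – m – fl.
Crossovers in the m–fl interval produce the single-crossover classes fl + + and + j m (18 + 24 = 42) plus the double crossovers (5).
RF(m–fl) = (42 + 5) / 500 = 47/500 = 0.0940 → 9.4 map units.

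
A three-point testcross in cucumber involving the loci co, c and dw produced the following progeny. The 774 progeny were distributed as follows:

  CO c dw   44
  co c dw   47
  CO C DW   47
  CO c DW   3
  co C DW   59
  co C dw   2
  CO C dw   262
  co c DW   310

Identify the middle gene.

The two most frequent reciprocal classes, co c DW and CO C dw, are the parental types, so the F1 was co c DW / CO C dw.
The two rarest classes, CO c DW and co C dw, are the double crossovers. Comparing them with the parentals, only the co allele has switched, so co is the middle locus and the order is dw – co – c.

co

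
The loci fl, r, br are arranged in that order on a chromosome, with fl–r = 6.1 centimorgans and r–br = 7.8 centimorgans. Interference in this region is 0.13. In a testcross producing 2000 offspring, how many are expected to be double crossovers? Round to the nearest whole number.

8

Map distances give recombination frequencies of 0.061 and 0.078 for the two intervals.
With interference 0.13 (so coincidence = 0.87), expected double-crossover frequency = 0.061 × 0.078 × 0.87 = 0.00414.
Expected number = 0.00414 × 2000 = 8.28 ≈ 8.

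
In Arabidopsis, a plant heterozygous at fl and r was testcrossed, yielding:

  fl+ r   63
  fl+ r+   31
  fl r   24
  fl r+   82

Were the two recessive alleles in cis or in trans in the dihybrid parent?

trans

The two most frequent classes are fl+ r (63) and fl r+ (82); these are the parental (non-recombinant) types.
So the F1 carried fl+ r on one chromosome and fl r+ on the other — the recessive alleles are on opposite chromosomes (trans / repulsion).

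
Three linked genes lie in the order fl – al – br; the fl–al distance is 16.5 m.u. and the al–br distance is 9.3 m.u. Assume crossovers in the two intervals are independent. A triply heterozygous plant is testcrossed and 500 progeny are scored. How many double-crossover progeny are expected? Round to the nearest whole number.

Map distances give recombination frequencies of 0.165 and 0.093 for the two intervals.
With no interference, expected double-crossover frequency = 0.165 × 0.093 = 0.01535.
Expected number = 0.01535 × 500 = 7.67 ≈ 8.

8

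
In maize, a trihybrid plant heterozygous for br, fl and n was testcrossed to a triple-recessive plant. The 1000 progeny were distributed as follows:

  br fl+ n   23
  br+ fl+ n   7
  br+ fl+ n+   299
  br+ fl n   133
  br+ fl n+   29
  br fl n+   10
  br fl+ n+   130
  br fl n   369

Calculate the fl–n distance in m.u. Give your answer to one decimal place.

The two most frequent reciprocal classes, br fl n and br+ fl+ n+, are the parental types, so the F1 was br fl n / br+ fl+ n+.
The two rarest classes, br fl n+ and br+ fl+ n, are the double crossovers. Comparing them with the parentals, only the n allele has switched, so n is the middle locus and the order is fl – n – br.
Crossovers in the fl–n interval produce the single-crossover classes br fl+ n and br+ fl n+ (23 + 29 = 52) plus the double crossovers (17).
RF(fl–n) = (52 + 17) / 1000 = 69/1000 = 0.0690 → 6.9 m.u.

6.9 m.u.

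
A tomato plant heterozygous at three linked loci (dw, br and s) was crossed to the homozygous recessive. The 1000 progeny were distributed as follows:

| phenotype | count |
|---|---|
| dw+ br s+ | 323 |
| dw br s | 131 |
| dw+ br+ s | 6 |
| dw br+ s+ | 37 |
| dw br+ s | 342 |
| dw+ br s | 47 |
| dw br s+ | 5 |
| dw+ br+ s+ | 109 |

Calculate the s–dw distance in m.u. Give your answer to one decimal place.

9.5 m.u.

The two most frequent reciprocal classes, dw br+ s and dw+ br s+, are the parental types, so the F1 was dw br+ s / dw+ br s+.
The two rarest classes, dw+ br+ s and dw br s+, are the double crossovers. Comparing them with the parentals, only the dw allele has switched, so dw is the middle locus and the order is br – dw – s.
Crossovers in the dw–s interval produce the single-crossover classes dw br+ s+ and dw+ br s (37 + 47 = 84) plus the double crossovers (11).
RF(dw–s) = (84 + 11) / 1000 = 95/1000 = 0.0950 → 9.5 m.u.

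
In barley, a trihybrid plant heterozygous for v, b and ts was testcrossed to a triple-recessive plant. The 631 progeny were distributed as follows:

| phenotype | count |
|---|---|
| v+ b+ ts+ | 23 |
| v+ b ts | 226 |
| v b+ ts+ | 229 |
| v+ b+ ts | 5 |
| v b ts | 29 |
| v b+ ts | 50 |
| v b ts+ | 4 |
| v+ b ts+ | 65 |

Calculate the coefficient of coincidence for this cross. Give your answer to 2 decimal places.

The two most frequent reciprocal classes, v+ b ts and v b+ ts+, are the parental types, so the F1 was v+ b ts / v b+ ts+.
The two rarest classes, v+ b+ ts and v b ts+, are the double crossovers. Comparing them with the parentals, only the b allele has switched, so b is the middle locus and the order is ts – b – v.
ts–b: (115 + 9)/631 = 0.1965; b–v: (52 + 9)/631 = 0.0967.
Expected DCO frequency = 0.1965 × 0.0967 ≈ 0.01900; observed = 9/631 ≈ 0.01426.
Coefficient of coincidence = 0.01426/0.01900 ≈ 0.75.

0.75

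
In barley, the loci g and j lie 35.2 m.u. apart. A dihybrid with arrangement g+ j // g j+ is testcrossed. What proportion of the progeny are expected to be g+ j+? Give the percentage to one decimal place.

17.6%

A map distance of 35.2 m.u. corresponds to a recombination frequency of 0.352.
The F1 is g+ j / g j+, so g+ j+ is a recombinant gamete class with expected frequency r/2 = 0.352/2 = 0.1760.
That is 0.1760 = 17.6% of the progeny.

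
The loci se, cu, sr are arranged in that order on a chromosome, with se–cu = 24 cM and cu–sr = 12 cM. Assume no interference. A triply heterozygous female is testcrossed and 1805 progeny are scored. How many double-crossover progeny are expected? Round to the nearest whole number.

Map distances give recombination frequencies of 0.240 and 0.120 for the two intervals.
With no interference, expected double-crossover frequency = 0.240 × 0.120 = 0.02880.
Expected number = 0.02880 × 1805 = 51.98 ≈ 52.

52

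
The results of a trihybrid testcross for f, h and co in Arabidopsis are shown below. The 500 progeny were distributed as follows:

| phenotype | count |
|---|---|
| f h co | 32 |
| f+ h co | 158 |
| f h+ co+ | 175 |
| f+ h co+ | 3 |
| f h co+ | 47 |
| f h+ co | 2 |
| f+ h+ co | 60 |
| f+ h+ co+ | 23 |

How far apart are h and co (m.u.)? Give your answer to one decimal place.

The two most frequent reciprocal classes, f+ h co and f h+ co+, are the parental types, so the F1 was f+ h co / f h+ co+.
The two rarest classes, f+ h co+ and f h+ co, are the double crossovers. Comparing them with the parentals, only the co allele has switched, so co is the middle locus and the order is f – co – h.
Crossovers in the co–h interval produce the single-crossover classes f+ h+ co and f h co+ (60 + 47 = 107) plus the double crossovers (5).
RF(co–h) = (107 + 5) / 500 = 112/500 = 0.2240 → 22.4 m.u.

22.4 m.u.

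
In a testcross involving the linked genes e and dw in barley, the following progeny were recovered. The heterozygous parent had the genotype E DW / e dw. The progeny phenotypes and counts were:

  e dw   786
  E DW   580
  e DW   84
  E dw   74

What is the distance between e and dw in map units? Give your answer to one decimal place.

The recombinant classes are E dw and e DW: 74 + 84 = 158.
Recombination frequency = 158/1524 = 0.1037 ≈ 10.4%, i.e. 10.4 map units.

10.4 map units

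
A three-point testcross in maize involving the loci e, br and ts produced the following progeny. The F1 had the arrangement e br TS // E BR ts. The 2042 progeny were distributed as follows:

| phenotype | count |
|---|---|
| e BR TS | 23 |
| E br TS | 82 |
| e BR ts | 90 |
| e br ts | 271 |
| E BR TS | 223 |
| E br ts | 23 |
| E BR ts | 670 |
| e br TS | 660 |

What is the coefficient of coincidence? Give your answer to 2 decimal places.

0.80

The two rarest classes, e BR TS and E br ts, are the double crossovers. Comparing them with the parentals, only the br allele has switched, so br is the middle locus and the order is e – br – ts.
e–br: (172 + 46)/2042 = 0.1068; br–ts: (494 + 46)/2042 = 0.2644.
Expected DCO frequency = 0.1068 × 0.2644 ≈ 0.02824; observed = 46/2042 ≈ 0.02253.
Coefficient of coincidence = 0.02253/0.02824 ≈ 0.80.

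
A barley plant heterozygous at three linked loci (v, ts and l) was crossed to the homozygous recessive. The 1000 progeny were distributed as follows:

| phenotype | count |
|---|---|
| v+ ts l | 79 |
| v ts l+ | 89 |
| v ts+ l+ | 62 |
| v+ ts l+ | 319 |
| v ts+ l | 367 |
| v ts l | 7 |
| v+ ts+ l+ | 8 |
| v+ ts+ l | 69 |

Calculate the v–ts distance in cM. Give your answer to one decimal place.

The two most frequent reciprocal classes, v+ ts l+ and v ts+ l, are the parental types, so the F1 was v+ ts l+ / v ts+ l.
The two rarest classes, v+ ts+ l+ and v ts l, are the double crossovers. Comparing them with the parentals, only the ts allele has switched, so ts is the middle locus and the order is v – ts – l.
Crossovers in the v–ts interval produce the single-crossover classes v ts l+ and v+ ts+ l (89 + 69 = 158) plus the double crossovers (15).
RF(v–ts) = (158 + 15) / 1000 = 173/1000 = 0.1730 → 17.3 cM.

17.3 cM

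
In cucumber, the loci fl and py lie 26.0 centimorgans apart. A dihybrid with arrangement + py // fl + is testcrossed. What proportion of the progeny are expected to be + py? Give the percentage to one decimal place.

A map distance of 26.0 centimorgans corresponds to a recombination frequency of 0.260.
The F1 is + py / fl +, so + py is a parental gamete class with expected frequency (1 − r)/2 = 0.740/2 = 0.3700.
That is 0.3700 = 37.0% of the progeny.

37.0%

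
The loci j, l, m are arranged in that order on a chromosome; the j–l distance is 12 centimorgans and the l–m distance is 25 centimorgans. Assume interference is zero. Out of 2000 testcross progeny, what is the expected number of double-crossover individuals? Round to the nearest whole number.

Map distances give recombination frequencies of 0.120 and 0.250 for the two intervals.
With no interference, expected double-crossover frequency = 0.120 × 0.250 = 0.03000.
Expected number = 0.03000 × 2000 = 60.00 ≈ 60.

60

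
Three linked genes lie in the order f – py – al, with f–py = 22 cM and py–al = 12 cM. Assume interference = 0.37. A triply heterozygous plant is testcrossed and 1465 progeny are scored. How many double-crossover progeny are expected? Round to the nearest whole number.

24

Map distances give recombination frequencies of 0.220 and 0.120 for the two intervals.
With interference 0.37 (so coincidence = 0.63), expected double-crossover frequency = 0.220 × 0.120 × 0.63 = 0.01663.
Expected number = 0.01663 × 1465 = 24.37 ≈ 24.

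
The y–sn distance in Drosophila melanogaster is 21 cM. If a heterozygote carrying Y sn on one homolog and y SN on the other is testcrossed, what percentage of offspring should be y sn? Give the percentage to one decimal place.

10.5%

A map distance of 21 cM corresponds to a recombination frequency of 0.210.
The F1 is Y sn / y SN, so y sn is a recombinant gamete class with expected frequency r/2 = 0.210/2 = 0.1050.
That is 0.1050 = 10.5% of the progeny.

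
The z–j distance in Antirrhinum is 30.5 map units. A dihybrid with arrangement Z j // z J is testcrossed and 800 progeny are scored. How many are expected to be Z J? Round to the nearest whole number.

A map distance of 30.5 map units corresponds to a recombination frequency of 0.305.
The F1 is Z j / z J, so Z J is a recombinant gamete class with expected frequency r/2 = 0.305/2 = 0.1525.
Expected number = 0.1525 × 800 = 122.00 ≈ 122.

122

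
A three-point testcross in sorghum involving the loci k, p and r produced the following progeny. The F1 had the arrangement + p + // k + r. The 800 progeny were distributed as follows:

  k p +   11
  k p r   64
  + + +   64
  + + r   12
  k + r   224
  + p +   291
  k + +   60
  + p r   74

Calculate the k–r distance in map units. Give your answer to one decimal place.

19.6 map units

The two rarest classes, k p + and + + r, are the double crossovers. Comparing them with the parentals, only the k allele has switched, so k is the middle locus and the order is p – k – r.
Crossovers in the k–r interval produce the single-crossover classes + p r and k + + (74 + 60 = 134) plus the double crossovers (23).
RF(k–r) = (134 + 23) / 800 = 157/800 = 0.1963 → 19.6 map units.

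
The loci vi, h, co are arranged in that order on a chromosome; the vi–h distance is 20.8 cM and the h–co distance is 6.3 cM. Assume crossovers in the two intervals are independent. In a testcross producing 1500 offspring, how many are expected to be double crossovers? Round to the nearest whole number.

20

Map distances give recombination frequencies of 0.208 and 0.063 for the two intervals.
With no interference, expected double-crossover frequency = 0.208 × 0.063 = 0.01310.
Expected number = 0.01310 × 1500 = 19.66 ≈ 20.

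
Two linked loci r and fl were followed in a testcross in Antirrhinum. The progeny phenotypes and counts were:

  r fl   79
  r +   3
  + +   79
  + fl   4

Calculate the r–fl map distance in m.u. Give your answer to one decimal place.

4.2 m.u.

The two most frequent classes, + + (79) and r fl (79), are the parental types, so the F1 was + + / r fl.
The recombinant classes are + fl and r +: 4 + 3 = 7.
Recombination frequency = 7/165 = 0.0424 ≈ 4.2%, i.e. 4.2 m.u.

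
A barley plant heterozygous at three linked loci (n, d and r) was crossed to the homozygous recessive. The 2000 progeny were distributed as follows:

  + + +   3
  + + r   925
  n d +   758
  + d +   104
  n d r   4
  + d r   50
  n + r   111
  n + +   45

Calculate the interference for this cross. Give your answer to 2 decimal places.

0.38

The two most frequent reciprocal classes, + + r and n d +, are the parental types, so the F1 was + + r / n d +.
The two rarest classes, + + + and n d r, are the double crossovers. Comparing them with the parentals, only the r allele has switched, so r is the middle locus and the order is d – r – n.
d–r: (95 + 7)/2000 = 0.0510; r–n: (215 + 7)/2000 = 0.1110.
Expected DCO frequency = 0.0510 × 0.1110 ≈ 0.00566; observed = 7/2000 ≈ 0.00350.
Coefficient of coincidence = 0.00350/0.00566 ≈ 0.62; interference = 1 − 0.62 = 0.38.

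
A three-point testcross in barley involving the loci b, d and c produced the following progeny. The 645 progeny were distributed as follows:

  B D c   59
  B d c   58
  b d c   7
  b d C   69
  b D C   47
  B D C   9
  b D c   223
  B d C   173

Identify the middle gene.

d

The two most frequent reciprocal classes, b D c and B d C, are the parental types, so the F1 was b D c / B d C.
The two rarest classes, b d c and B D C, are the double crossovers. Comparing them with the parentals, only the d allele has switched, so d is the middle locus and the order is c – d – b.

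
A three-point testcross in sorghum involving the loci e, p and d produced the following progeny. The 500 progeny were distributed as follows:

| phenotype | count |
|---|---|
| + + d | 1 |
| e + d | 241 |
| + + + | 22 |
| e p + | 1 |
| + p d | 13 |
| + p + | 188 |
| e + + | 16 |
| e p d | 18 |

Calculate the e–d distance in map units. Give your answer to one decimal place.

The two most frequent reciprocal classes, e + d and + p +, are the parental types, so the F1 was e + d / + p +.
The two rarest classes, + + d and e p +, are the double crossovers. Comparing them with the parentals, only the e allele has switched, so e is the middle locus and the order is d – e – p.
Crossovers in the d–e interval produce the single-crossover classes e + + and + p d (16 + 13 = 29) plus the double crossovers (2).
RF(d–e) = (29 + 2) / 500 = 31/500 = 0.0620 → 6.2 map units.

6.2 map units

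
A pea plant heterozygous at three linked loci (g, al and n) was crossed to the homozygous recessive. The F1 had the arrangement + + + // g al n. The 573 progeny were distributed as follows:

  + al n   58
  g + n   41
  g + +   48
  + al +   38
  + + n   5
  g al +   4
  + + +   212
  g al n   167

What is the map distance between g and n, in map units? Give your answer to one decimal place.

20.1 map units

The two rarest classes, + + n and g al +, are the double crossovers. Comparing them with the parentals, only the n allele has switched, so n is the middle locus and the order is g – n – al.
Crossovers in the g–n interval produce the single-crossover classes g + + and + al n (48 + 58 = 106) plus the double crossovers (9).
RF(g–n) = (106 + 9) / 573 = 115/573 = 0.2007 → 20.1 map units.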